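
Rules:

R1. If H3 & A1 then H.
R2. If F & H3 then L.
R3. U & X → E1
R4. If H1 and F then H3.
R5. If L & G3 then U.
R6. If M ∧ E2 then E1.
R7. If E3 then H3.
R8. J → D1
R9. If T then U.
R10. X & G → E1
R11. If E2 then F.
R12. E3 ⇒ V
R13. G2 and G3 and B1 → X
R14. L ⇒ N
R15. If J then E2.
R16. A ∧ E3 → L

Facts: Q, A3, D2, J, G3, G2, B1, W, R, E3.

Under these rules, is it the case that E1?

Yes

H3  (by R7: E3)
X  (by R13: G2, G3, B1)
E2  (by R15: J)
F  (by R11: E2)
L  (by R2: F, H3)
U  (by R5: L, G3)
E1  (by R3: U, X)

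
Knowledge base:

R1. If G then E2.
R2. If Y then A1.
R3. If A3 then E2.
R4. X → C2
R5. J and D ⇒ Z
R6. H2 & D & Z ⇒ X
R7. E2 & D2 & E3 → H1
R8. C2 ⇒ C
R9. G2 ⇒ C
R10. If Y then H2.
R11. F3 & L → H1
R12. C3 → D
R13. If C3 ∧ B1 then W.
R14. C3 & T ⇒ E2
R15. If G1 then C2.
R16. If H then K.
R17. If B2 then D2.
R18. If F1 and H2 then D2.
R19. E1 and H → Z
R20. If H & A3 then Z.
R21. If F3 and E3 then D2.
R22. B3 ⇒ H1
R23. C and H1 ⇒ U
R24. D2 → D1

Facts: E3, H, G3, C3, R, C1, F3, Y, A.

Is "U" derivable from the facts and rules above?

No

Forward chaining from the given facts derives: A1, H2, D, K, D2, D1.
The only rule concluding U is R23, which needs C; that is never established.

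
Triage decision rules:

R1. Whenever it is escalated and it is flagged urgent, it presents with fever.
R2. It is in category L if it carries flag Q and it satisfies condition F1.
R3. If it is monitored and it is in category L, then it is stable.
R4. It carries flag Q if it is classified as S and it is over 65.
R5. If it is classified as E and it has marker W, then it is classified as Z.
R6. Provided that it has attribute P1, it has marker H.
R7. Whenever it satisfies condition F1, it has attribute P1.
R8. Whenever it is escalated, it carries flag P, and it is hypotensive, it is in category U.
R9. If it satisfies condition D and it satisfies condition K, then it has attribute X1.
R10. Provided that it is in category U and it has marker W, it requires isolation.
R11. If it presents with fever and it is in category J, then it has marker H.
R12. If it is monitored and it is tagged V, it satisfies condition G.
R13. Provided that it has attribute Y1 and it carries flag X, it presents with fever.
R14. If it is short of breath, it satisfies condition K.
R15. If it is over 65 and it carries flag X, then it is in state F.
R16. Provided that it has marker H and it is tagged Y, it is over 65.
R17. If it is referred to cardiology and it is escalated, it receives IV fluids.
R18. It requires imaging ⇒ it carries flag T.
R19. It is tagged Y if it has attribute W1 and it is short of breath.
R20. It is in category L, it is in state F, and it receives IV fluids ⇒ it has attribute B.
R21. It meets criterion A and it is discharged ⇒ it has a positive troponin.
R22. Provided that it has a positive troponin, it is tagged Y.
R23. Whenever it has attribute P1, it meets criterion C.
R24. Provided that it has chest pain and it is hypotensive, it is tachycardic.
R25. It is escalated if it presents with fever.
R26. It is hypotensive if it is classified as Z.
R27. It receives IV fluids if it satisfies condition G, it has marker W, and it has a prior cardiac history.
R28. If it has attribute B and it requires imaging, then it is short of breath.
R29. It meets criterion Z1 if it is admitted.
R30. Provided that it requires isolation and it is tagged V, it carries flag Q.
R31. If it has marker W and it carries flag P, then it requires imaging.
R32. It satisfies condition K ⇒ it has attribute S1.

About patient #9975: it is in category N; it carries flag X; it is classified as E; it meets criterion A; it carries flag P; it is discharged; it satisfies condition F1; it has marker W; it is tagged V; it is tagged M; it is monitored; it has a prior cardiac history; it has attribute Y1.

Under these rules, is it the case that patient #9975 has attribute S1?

Yes

By R5 (it is classified as E, it has marker W): it is classified as Z.
By R7 (it satisfies condition F1): it has attribute P1.
By R12 (it is monitored, it is tagged V): it satisfies condition G.
By R13 (it has attribute Y1, it carries flag X): it presents with fever.
By R21 (it meets criterion A, it is discharged): it has a positive troponin.
By R22 (it has a positive troponin): it is tagged Y.
By R25 (it presents with fever): it is escalated.
By R26 (it is classified as Z): it is hypotensive.
By R27 (it satisfies condition G, it has marker W, it has a prior cardiac history): it receives IV fluids.
By R31 (it has marker W, it carries flag P): it requires imaging.
By R6 (it has attribute P1): it has marker H.
By R8 (it is escalated, it carries flag P, it is hypotensive): it is in category U.
By R10 (it is in category U, it has marker W): it requires isolation.
By R16 (it has marker H, it is tagged Y): it is over 65.
By R30 (it requires isolation, it is tagged V): it carries flag Q.
By R2 (it carries flag Q, it satisfies condition F1): it is in category L.
By R15 (it is over 65, it carries flag X): it is in state F.
By R20 (it is in category L, it is in state F, it receives IV fluids): it has attribute B.
By R28 (it has attribute B, it requires imaging): it is short of breath.
By R14 (it is short of breath): it satisfies condition K.
By R32 (it satisfies condition K): it has attribute S1.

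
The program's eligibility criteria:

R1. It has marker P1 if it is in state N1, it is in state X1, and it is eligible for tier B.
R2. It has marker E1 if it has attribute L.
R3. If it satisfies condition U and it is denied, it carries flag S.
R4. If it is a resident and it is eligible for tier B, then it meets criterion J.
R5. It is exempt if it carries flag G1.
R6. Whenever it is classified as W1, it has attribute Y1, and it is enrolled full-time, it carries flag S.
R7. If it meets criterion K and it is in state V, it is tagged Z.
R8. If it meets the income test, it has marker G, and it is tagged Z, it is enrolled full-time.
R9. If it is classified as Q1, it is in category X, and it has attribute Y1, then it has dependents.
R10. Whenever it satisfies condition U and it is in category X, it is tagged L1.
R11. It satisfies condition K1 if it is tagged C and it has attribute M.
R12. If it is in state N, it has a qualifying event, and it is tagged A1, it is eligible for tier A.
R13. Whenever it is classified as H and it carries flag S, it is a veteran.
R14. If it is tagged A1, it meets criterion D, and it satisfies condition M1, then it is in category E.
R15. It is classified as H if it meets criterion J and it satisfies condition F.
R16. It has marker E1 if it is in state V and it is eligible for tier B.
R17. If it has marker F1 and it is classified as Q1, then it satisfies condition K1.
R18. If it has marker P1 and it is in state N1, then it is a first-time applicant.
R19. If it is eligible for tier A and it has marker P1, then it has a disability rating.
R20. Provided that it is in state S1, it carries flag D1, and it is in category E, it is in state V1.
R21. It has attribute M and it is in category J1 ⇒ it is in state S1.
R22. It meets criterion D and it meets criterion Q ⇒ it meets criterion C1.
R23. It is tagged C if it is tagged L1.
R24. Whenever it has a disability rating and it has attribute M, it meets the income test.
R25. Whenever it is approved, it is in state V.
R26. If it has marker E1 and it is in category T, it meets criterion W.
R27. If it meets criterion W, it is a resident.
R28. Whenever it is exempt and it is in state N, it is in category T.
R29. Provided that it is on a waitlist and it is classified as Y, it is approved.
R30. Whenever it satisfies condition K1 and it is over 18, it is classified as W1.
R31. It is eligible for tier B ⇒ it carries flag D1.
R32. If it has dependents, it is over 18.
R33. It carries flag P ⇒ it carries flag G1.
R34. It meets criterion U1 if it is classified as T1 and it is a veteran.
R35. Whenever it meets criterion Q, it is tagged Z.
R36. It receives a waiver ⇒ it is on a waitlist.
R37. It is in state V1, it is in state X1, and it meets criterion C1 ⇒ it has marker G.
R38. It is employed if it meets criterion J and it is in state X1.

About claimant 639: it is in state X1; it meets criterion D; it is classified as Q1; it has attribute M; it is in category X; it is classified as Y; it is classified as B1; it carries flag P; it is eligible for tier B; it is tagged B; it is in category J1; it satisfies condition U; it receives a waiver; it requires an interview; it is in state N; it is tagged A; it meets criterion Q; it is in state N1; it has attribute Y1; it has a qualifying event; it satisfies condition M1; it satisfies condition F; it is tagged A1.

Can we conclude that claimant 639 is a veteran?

Yes

By R1 (it is in state N1, it is in state X1, it is eligible for tier B): it has marker P1.
By R9 (it is classified as Q1, it is in category X, it has attribute Y1): it has dependents.
By R10 (it satisfies condition U, it is in category X): it is tagged L1.
By R12 (it is in state N, it has a qualifying event, it is tagged A1): it is eligible for tier A.
By R14 (it is tagged A1, it meets criterion D, it satisfies condition M1): it is in category E.
By R19 (it is eligible for tier A, it has marker P1): it has a disability rating.
By R21 (it has attribute M, it is in category J1): it is in state S1.
By R22 (it meets criterion D, it meets criterion Q): it meets criterion C1.
By R23 (it is tagged L1): it is tagged C.
By R24 (it has a disability rating, it has attribute M): it meets the income test.
By R31 (it is eligible for tier B): it carries flag D1.
By R32 (it has dependents): it is over 18.
By R33 (it carries flag P): it carries flag G1.
By R35 (it meets criterion Q): it is tagged Z.
By R36 (it receives a waiver): it is on a waitlist.
By R5 (it carries flag G1): it is exempt.
By R11 (it is tagged C, it has attribute M): it satisfies condition K1.
By R20 (it is in state S1, it carries flag D1, it is in category E): it is in state V1.
By R28 (it is exempt, it is in state N): it is in category T.
By R29 (it is on a waitlist, it is classified as Y): it is approved.
By R30 (it satisfies condition K1, it is over 18): it is classified as W1.
By R37 (it is in state V1, it is in state X1, it meets criterion C1): it has marker G.
By R8 (it meets the income test, it has marker G, it is tagged Z): it is enrolled full-time.
By R25 (it is approved): it is in state V.
By R6 (it is classified as W1, it has attribute Y1, it is enrolled full-time): it carries flag S.
By R16 (it is in state V, it is eligible for tier B): it has marker E1.
By R26 (it has marker E1, it is in category T): it meets criterion W.
By R27 (it meets criterion W): it is a resident.
By R4 (it is a resident, it is eligible for tier B): it meets criterion J.
By R15 (it meets criterion J, it satisfies condition F): it is classified as H.
By R13 (it is classified as H, it carries flag S): it is a veteran.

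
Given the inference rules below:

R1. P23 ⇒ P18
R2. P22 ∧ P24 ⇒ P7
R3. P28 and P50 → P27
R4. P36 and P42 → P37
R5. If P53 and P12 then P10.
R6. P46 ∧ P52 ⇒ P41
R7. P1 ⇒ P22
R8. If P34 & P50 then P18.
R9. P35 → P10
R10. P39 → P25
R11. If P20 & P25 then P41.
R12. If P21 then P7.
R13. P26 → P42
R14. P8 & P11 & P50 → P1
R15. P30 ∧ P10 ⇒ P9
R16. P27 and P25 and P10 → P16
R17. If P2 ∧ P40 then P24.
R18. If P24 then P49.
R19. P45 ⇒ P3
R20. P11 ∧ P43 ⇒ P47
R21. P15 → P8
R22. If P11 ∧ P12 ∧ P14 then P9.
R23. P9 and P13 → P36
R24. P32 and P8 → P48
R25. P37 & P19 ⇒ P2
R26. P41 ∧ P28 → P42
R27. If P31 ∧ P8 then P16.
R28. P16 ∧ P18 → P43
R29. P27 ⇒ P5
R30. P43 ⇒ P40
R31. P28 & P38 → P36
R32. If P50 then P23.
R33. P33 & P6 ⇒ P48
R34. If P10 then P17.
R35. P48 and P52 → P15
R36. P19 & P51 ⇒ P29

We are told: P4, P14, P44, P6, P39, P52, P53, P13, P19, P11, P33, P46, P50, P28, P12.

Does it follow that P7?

Yes

P27  (by R3: P28, P50)
P10  (by R5: P53, P12)
P41  (by R6: P46, P52)
P25  (by R10: P39)
P16  (by R16: P27, P25, P10)
P9  (by R22: P11, P12, P14)
P36  (by R23: P9, P13)
P42  (by R26: P41, P28)
P23  (by R32: P50)
P48  (by R33: P33, P6)
P15  (by R35: P48, P52)
P18  (by R1: P23)
P37  (by R4: P36, P42)
P8  (by R21: P15)
P2  (by R25: P37, P19)
P43  (by R28: P16, P18)
P40  (by R30: P43)
P1  (by R14: P8, P11, P50)
P24  (by R17: P2, P40)
P22  (by R7: P1)
P7  (by R2: P22, P24)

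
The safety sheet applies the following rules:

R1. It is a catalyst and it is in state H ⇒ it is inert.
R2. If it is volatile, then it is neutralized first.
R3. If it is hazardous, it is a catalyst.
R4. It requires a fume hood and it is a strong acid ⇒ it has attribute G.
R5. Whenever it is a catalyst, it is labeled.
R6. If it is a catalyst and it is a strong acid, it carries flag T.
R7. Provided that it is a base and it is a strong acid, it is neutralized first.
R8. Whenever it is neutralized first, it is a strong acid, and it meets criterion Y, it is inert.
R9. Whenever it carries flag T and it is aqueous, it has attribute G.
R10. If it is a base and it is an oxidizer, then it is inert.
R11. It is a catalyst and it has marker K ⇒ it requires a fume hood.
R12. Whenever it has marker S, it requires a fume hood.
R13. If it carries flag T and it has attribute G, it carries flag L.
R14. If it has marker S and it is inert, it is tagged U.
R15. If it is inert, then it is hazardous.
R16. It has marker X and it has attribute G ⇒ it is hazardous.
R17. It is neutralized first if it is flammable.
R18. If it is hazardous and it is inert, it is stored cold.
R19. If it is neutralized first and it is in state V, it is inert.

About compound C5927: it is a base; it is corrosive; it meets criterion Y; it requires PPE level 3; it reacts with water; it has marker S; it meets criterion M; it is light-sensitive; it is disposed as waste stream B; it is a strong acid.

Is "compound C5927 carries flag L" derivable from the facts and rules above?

Yes

By R7 (it is a base, it is a strong acid): it is neutralized first.
By R8 (it is neutralized first, it is a strong acid, it meets criterion Y): it is inert.
By R12 (it has marker S): it requires a fume hood.
By R15 (it is inert): it is hazardous.
By R3 (it is hazardous): it is a catalyst.
By R4 (it requires a fume hood, it is a strong acid): it has attribute G.
By R6 (it is a catalyst, it is a strong acid): it carries flag T.
By R13 (it carries flag T, it has attribute G): it carries flag L.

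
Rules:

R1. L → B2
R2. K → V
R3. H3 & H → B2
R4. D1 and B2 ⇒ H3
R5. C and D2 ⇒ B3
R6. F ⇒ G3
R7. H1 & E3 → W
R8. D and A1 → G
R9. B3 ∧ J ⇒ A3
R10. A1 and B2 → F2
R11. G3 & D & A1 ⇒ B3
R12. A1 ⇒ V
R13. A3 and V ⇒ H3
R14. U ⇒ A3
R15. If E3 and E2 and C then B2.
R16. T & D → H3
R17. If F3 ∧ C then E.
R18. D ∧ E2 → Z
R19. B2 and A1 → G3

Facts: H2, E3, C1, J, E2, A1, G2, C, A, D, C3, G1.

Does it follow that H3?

Yes

V  (by R12: A1)
B2  (by R15: E3, E2, C)
G3  (by R19: B2, A1)
B3  (by R11: G3, D, A1)
A3  (by R9: B3, J)
H3  (by R13: A3, V)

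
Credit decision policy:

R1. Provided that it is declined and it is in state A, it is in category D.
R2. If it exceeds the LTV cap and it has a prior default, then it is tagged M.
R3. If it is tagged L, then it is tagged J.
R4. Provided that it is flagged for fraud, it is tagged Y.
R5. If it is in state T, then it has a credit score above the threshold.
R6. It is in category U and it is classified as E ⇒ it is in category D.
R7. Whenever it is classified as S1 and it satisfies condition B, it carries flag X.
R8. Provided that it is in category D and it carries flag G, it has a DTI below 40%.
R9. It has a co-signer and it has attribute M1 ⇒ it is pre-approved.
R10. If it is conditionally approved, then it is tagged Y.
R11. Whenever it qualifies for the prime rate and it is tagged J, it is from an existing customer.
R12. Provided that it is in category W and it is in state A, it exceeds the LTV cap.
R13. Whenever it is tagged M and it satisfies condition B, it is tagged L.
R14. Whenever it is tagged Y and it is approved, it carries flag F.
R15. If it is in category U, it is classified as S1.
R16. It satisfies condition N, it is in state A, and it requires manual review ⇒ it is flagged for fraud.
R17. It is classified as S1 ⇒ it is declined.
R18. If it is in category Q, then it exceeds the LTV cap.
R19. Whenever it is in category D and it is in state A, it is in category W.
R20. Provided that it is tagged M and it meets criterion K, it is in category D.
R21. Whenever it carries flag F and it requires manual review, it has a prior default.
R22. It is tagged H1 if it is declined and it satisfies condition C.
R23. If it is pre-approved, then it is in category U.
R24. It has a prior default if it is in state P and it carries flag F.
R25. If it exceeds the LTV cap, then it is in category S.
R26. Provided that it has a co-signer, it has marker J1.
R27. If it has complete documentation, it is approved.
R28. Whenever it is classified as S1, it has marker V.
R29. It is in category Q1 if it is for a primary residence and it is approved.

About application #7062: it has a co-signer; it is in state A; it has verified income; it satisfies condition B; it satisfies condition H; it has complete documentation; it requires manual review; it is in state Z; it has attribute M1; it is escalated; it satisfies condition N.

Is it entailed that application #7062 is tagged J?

Yes

By R9 (it has a co-signer, it has attribute M1): it is pre-approved.
By R16 (it satisfies condition N, it is in state A, it requires manual review): it is flagged for fraud.
By R23 (it is pre-approved): it is in category U.
By R27 (it has complete documentation): it is approved.
By R4 (it is flagged for fraud): it is tagged Y.
By R14 (it is tagged Y, it is approved): it carries flag F.
By R15 (it is in category U): it is classified as S1.
By R17 (it is classified as S1): it is declined.
By R21 (it carries flag F, it requires manual review): it has a prior default.
By R1 (it is declined, it is in state A): it is in category D.
By R19 (it is in category D, it is in state A): it is in category W.
By R12 (it is in category W, it is in state A): it exceeds the LTV cap.
By R2 (it exceeds the LTV cap, it has a prior default): it is tagged M.
By R13 (it is tagged M, it satisfies condition B): it is tagged L.
By R3 (it is tagged L): it is tagged J.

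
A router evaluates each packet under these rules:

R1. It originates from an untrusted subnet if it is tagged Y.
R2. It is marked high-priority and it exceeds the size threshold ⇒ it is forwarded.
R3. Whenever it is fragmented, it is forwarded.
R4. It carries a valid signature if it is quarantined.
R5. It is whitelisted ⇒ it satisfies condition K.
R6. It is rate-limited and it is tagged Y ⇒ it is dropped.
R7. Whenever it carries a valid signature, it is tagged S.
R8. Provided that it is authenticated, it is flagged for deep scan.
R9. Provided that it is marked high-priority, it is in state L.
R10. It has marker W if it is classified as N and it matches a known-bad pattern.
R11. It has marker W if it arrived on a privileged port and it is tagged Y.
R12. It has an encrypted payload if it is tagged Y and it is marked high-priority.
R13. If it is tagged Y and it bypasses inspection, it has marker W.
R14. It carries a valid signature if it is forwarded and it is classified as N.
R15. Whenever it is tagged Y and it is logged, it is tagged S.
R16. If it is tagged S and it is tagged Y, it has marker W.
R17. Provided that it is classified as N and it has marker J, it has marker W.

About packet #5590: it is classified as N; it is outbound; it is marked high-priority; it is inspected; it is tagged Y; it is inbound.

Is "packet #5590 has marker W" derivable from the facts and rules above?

No

Forward chaining from the given facts derives: originates from an untrusted subnet, is in state L, has an encrypted payload.
Rules concluding "it has marker W": R10 needs "it matches a known-bad pattern"; R11 needs "it arrived on a privileged port"; R13 needs "it bypasses inspection"; R16 needs "it is tagged S"; R17 needs "it has marker J" — none of these are established.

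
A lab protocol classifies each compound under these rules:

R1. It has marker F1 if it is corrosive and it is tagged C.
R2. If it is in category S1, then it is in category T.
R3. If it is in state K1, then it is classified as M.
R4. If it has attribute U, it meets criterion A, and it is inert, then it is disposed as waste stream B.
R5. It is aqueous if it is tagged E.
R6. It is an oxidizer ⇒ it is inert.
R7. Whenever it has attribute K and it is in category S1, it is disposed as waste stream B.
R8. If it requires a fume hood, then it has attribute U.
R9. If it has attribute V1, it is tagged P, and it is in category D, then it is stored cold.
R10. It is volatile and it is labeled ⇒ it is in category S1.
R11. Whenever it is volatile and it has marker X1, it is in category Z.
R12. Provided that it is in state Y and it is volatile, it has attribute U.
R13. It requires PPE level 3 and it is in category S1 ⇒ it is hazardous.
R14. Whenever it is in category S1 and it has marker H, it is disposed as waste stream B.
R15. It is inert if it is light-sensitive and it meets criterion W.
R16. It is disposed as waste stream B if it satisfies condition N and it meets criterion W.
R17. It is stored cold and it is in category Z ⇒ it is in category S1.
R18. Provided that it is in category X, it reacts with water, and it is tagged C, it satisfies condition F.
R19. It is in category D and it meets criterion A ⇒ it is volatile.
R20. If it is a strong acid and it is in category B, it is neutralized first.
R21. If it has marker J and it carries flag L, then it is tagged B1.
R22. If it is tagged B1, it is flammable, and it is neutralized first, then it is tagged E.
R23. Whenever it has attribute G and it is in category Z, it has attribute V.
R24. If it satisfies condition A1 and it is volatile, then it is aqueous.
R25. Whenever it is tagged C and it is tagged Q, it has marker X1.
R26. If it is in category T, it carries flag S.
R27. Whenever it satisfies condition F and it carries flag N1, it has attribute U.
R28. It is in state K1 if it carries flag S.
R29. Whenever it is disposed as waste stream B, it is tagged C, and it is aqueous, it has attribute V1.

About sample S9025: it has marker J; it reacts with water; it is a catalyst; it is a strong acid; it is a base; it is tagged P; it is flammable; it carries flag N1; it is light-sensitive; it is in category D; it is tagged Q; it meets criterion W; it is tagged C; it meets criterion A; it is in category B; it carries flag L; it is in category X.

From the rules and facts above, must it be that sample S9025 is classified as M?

By R15 (it is light-sensitive, it meets criterion W): it is inert.
By R18 (it is in category X, it reacts with water, it is tagged C): it satisfies condition F.
By R19 (it is in category D, it meets criterion A): it is volatile.
By R20 (it is a strong acid, it is in category B): it is neutralized first.
By R21 (it has marker J, it carries flag L): it is tagged B1.
By R22 (it is tagged B1, it is flammable, it is neutralized first): it is tagged E.
By R25 (it is tagged C, it is tagged Q): it has marker X1.
By R27 (it satisfies condition F, it carries flag N1): it has attribute U.
By R4 (it has attribute U, it meets criterion A, it is inert): it is disposed as waste stream B.
By R5 (it is tagged E): it is aqueous.
By R11 (it is volatile, it has marker X1): it is in category Z.
By R29 (it is disposed as waste stream B, it is tagged C, it is aqueous): it has attribute V1.
By R9 (it has attribute V1, it is tagged P, it is in category D): it is stored cold.
By R17 (it is stored cold, it is in category Z): it is in category S1.
By R2 (it is in category S1): it is in category T.
By R26 (it is in category T): it carries flag S.
By R28 (it carries flag S): it is in state K1.
By R3 (it is in state K1): it is classified as M.

Yes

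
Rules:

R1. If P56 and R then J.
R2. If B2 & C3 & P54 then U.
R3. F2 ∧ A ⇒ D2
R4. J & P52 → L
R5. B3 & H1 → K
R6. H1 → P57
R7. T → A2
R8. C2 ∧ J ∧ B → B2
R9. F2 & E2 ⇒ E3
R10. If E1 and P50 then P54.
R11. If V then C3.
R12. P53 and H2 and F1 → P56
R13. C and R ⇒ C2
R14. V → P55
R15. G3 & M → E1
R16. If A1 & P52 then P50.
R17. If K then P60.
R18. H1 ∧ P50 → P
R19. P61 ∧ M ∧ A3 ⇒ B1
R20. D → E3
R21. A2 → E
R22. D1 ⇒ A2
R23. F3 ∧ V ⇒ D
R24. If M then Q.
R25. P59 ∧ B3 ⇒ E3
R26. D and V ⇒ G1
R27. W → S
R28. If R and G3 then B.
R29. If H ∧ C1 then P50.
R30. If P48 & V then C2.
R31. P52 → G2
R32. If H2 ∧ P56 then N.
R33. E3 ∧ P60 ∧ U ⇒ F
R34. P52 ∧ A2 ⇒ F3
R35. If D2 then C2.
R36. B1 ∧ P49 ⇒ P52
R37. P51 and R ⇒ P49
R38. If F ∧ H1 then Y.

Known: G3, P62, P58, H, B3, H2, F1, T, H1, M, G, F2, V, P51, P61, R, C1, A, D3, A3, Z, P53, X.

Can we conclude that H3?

Forward chaining from the given facts derives: D2, K, P57, A2, C3, P56, P55, E1, P60, B1, E, Q, B, P50, N, C2, P49, J, B2, P54, P, P52, U, L, G2, F3, D, G1, E3, F, Y.
No rule has H3 as its conclusion, and it is not among the given facts.

No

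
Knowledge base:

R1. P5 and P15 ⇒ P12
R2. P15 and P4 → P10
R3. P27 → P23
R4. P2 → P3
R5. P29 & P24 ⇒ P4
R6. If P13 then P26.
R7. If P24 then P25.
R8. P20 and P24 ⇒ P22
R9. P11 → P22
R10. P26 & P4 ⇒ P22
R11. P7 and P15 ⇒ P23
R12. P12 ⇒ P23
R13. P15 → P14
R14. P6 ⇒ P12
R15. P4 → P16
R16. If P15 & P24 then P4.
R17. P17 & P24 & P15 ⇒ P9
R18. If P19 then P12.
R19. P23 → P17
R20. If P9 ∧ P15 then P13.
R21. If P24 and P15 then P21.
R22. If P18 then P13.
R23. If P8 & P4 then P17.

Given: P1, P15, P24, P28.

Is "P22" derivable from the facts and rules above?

Forward chaining from the given facts derives: P25, P14, P4, P21, P10, P16.
Rules concluding P22: R8 needs P20; R9 needs P11; R10 needs P26 — none of these are established.

No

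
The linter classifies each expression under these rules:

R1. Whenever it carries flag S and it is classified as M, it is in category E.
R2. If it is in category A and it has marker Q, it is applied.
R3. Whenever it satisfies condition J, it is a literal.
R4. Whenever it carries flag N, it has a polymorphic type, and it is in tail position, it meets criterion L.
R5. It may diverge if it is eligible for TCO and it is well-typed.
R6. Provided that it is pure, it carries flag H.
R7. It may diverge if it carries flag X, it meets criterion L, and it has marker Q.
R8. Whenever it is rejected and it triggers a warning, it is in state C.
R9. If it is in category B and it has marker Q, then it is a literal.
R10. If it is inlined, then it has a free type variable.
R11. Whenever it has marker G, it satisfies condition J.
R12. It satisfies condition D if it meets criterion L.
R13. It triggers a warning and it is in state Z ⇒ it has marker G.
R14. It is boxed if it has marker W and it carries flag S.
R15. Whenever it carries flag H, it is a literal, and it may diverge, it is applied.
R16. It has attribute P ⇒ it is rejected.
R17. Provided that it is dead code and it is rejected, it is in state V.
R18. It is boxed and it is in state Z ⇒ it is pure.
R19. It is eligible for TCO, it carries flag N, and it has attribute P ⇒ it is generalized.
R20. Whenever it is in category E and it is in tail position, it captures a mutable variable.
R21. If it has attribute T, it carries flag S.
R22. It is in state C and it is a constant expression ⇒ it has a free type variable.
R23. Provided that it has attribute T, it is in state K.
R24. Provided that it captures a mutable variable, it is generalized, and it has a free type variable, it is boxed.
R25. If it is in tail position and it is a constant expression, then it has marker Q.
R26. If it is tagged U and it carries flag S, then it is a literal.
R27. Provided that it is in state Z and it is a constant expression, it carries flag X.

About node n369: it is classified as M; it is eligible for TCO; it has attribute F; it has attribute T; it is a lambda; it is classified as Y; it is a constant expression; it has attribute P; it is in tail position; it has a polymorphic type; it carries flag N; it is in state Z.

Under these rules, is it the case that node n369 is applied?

No

Forward chaining from the given facts derives: meets criterion L, satisfies condition D, is rejected, is generalized, carries flag S, is in state K, has marker Q, carries flag X, is in category E, may diverge, captures a mutable variable.
Rules concluding "it is applied": R2 needs "it is in category A"; R15 needs "it carries flag H" — none of these are established.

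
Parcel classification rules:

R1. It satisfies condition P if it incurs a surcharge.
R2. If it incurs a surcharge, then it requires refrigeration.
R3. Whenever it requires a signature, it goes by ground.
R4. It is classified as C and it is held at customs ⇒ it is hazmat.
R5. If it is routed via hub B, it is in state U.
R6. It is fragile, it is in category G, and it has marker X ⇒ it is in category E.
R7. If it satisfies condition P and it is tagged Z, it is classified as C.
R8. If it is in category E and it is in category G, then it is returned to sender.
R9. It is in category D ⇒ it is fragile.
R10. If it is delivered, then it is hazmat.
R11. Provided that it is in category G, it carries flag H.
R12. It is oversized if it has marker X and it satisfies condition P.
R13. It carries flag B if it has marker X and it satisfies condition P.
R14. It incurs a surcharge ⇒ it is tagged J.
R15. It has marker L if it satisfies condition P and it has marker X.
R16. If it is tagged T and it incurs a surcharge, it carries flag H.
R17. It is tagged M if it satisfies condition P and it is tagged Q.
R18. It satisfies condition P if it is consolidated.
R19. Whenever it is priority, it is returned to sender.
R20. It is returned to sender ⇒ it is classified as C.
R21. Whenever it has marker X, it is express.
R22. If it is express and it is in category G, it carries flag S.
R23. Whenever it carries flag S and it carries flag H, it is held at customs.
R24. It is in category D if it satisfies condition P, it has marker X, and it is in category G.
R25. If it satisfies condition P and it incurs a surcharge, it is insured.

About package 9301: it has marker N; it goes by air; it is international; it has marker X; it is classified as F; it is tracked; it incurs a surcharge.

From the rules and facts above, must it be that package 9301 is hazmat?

Forward chaining from the given facts derives: satisfies condition P, requires refrigeration, is oversized, carries flag B, is tagged J, has marker L, is express, is insured.
Rules concluding "it is hazmat": R4 needs "it is classified as C"; R10 needs "it is delivered" — none of these are established.

No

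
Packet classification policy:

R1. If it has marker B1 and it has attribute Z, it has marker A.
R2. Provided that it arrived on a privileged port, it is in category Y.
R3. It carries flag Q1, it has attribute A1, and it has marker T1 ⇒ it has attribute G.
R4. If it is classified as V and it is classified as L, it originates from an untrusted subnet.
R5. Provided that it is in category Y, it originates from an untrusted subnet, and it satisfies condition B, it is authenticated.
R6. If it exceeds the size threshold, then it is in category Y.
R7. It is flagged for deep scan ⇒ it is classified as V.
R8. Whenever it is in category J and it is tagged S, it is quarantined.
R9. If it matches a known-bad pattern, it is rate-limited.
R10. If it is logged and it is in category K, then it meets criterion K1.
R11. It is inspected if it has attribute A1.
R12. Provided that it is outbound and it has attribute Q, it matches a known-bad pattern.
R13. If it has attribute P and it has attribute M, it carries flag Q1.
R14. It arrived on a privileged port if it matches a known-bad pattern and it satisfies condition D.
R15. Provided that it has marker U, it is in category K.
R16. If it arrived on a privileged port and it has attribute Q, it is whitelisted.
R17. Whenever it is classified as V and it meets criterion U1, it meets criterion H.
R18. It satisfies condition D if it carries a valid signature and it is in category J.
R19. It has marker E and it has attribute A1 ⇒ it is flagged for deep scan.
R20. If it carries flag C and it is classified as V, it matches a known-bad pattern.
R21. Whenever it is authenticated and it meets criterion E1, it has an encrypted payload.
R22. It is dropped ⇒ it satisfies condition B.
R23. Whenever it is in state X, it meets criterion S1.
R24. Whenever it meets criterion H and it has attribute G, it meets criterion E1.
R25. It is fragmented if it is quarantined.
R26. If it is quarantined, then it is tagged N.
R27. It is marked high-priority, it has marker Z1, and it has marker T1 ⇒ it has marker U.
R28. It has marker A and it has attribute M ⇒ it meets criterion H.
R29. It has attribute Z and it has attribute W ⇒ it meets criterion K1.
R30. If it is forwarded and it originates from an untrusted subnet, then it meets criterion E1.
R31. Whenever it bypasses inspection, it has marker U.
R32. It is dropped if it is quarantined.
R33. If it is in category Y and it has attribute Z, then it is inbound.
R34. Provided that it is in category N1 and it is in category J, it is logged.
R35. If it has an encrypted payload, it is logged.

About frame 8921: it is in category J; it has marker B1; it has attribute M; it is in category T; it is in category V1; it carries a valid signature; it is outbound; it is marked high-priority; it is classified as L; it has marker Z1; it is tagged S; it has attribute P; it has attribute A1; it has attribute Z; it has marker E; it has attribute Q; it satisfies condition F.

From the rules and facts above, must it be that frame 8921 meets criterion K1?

Forward chaining from the given facts derives: has marker A, is quarantined, is inspected, matches a known-bad pattern, carries flag Q1, satisfies condition D, is flagged for deep scan, is fragmented, is tagged N, meets criterion H, is dropped, is classified as V, is rate-limited, arrived on a privileged port, is whitelisted, satisfies condition B, is in category Y, originates from an untrusted subnet, is authenticated, is inbound.
Rules concluding "it meets criterion K1": R10 needs "it is logged"; R29 needs "it has attribute W" — none of these are established.

No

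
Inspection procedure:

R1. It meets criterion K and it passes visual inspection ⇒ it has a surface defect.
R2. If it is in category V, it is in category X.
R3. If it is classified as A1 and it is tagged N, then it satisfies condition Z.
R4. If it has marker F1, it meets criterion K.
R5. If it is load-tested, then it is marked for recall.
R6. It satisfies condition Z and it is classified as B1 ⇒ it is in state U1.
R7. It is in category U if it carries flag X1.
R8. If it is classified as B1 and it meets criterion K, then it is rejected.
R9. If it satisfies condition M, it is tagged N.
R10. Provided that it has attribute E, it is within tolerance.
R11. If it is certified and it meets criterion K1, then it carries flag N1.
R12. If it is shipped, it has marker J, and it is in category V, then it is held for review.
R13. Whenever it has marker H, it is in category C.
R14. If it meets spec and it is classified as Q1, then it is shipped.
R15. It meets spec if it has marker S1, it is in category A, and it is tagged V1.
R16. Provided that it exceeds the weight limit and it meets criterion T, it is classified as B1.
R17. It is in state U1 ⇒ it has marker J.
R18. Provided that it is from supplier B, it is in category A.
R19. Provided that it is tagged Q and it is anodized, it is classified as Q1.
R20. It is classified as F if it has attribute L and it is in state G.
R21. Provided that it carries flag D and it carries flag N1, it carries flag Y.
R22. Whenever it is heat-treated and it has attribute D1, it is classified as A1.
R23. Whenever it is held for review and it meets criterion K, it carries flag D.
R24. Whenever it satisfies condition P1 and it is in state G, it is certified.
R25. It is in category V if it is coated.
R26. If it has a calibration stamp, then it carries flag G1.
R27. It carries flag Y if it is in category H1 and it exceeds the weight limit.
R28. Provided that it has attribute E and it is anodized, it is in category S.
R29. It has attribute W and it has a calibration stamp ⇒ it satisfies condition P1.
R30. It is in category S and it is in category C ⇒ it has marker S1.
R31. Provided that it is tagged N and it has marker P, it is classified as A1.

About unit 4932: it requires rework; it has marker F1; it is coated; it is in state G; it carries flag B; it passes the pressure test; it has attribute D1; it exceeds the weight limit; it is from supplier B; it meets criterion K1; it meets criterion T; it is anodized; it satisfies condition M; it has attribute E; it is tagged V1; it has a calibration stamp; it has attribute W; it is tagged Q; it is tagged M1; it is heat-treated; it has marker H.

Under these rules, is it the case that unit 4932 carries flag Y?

By R4 (it has marker F1): it meets criterion K.
By R9 (it satisfies condition M): it is tagged N.
By R13 (it has marker H): it is in category C.
By R16 (it exceeds the weight limit, it meets criterion T): it is classified as B1.
By R18 (it is from supplier B): it is in category A.
By R19 (it is tagged Q, it is anodized): it is classified as Q1.
By R22 (it is heat-treated, it has attribute D1): it is classified as A1.
By R25 (it is coated): it is in category V.
By R28 (it has attribute E, it is anodized): it is in category S.
By R29 (it has attribute W, it has a calibration stamp): it satisfies condition P1.
By R30 (it is in category S, it is in category C): it has marker S1.
By R3 (it is classified as A1, it is tagged N): it satisfies condition Z.
By R6 (it satisfies condition Z, it is classified as B1): it is in state U1.
By R15 (it has marker S1, it is in category A, it is tagged V1): it meets spec.
By R17 (it is in state U1): it has marker J.
By R24 (it satisfies condition P1, it is in state G): it is certified.
By R11 (it is certified, it meets criterion K1): it carries flag N1.
By R14 (it meets spec, it is classified as Q1): it is shipped.
By R12 (it is shipped, it has marker J, it is in category V): it is held for review.
By R23 (it is held for review, it meets criterion K): it carries flag D.
By R21 (it carries flag D, it carries flag N1): it carries flag Y.

Yes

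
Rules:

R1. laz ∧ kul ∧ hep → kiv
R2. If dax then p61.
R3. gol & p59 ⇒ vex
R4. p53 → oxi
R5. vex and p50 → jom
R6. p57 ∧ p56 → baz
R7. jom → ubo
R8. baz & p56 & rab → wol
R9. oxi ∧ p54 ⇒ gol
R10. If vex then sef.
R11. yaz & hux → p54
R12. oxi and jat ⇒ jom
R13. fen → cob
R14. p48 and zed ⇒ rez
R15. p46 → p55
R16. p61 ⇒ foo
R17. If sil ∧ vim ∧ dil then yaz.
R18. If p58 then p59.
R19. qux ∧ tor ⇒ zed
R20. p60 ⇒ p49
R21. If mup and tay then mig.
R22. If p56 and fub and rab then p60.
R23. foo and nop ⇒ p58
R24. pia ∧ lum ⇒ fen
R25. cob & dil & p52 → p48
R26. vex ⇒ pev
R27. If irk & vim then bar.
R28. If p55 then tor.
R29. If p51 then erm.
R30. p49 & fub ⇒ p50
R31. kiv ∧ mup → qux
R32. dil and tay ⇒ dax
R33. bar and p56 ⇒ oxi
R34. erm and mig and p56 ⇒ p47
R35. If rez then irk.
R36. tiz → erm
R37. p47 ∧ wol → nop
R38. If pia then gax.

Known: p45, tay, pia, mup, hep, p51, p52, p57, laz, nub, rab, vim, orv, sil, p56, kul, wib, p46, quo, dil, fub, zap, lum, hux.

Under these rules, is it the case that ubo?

Yes

kiv  (by R1: laz, kul, hep)
baz  (by R6: p57, p56)
wol  (by R8: baz, p56, rab)
p55  (by R15: p46)
yaz  (by R17: sil, vim, dil)
mig  (by R21: mup, tay)
p60  (by R22: p56, fub, rab)
fen  (by R24: pia, lum)
tor  (by R28: p55)
erm  (by R29: p51)
qux  (by R31: kiv, mup)
dax  (by R32: dil, tay)
p47  (by R34: erm, mig, p56)
nop  (by R37: p47, wol)
p61  (by R2: dax)
p54  (by R11: yaz, hux)
cob  (by R13: fen)
foo  (by R16: p61)
zed  (by R19: qux, tor)
p49  (by R20: p60)
p58  (by R23: foo, nop)
p48  (by R25: cob, dil, p52)
p50  (by R30: p49, fub)
rez  (by R14: p48, zed)
p59  (by R18: p58)
irk  (by R35: rez)
bar  (by R27: irk, vim)
oxi  (by R33: bar, p56)
gol  (by R9: oxi, p54)
vex  (by R3: gol, p59)
jom  (by R5: vex, p50)
ubo  (by R7: jom)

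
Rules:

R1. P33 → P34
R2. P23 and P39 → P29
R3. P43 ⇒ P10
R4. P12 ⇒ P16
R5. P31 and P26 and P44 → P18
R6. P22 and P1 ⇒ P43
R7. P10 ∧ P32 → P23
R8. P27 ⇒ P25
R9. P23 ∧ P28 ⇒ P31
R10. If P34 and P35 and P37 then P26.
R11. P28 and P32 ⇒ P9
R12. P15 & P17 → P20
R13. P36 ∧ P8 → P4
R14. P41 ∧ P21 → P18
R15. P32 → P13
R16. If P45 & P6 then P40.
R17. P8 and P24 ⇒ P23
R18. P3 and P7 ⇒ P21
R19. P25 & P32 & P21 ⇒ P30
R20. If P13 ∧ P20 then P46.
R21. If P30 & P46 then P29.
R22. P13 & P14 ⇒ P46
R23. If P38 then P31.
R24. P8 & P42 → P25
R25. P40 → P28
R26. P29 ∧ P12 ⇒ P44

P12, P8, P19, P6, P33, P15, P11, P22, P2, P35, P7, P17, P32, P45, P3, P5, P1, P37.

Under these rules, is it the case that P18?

No

Forward chaining from the given facts derives: P34, P16, P43, P26, P20, P13, P40, P21, P46, P28, P10, P23, P31, P9.
Rules concluding P18: R5 needs P44; R14 needs P41 — none of these are established.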